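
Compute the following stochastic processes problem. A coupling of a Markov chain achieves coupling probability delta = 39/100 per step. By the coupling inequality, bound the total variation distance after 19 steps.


TV distance bound <= (1-delta)^n
= (1 - 0.3900)^19
= 0.6100^19
= 8.3419e-05

8.3419e-05


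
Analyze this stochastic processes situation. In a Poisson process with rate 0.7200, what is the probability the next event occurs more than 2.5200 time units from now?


P(X > t) = exp(-lambda * t)
= exp(-0.7200 * 2.5200)
= exp(-1.8144) = 0.1629

0.1629


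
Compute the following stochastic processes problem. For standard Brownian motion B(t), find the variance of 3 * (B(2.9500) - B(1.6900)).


Var(alpha*(B(t)-B(s))) = alpha^2 * (t-s)
= 3^2 * (2.9500 - 1.6900)
= 9 * 1.2600
= 11.3400

11.3400


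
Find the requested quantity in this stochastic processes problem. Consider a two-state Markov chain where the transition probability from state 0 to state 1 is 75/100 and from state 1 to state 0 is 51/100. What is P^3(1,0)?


Computing P^3 by matrix multiplication.
P = [[0.2500, 0.7500], [0.5100, 0.4900]]
After raising P to the power 3:
P^3(1,0) = 0.4119

0.4119


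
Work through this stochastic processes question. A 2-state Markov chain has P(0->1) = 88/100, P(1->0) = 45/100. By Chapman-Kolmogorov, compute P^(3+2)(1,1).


P^5 = P^3 * P^2
Computing via matrix multiplication of the transition matrix.
Entry (1,1) of P^5 = 0.6603

0.6603


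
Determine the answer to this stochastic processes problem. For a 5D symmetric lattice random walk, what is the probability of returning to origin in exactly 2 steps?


P(return in 2 steps) = P(reverse first step) = 1/(2d)
= 1/10
= 0.1000

0.1000


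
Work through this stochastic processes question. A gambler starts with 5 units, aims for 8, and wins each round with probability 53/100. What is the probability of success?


Gambler's ruin formula:
r = q/p = 0.4700/0.5300 = 0.8868
P(win) = (1 - r^i)/(1 - r^N)
= (1 - 0.8868^5)/(1 - 0.8868^8)
= 0.7313

0.7313


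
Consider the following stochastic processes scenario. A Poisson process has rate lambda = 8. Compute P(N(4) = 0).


P(N(t)=k) = (lambda*t)^k * exp(-lambda*t) / k!
lambda*t = 32
= 32^0 * exp(-32) / 0!
= 1 * 1.2664e-14 / 1
= 1.2664e-14

1.2664e-14


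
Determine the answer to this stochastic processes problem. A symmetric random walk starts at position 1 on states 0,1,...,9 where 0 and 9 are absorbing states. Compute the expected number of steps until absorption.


For symmetric RW on 0,...,N with absorbing barriers, E(i) = i*(N-i)
E(1) = 1 * 8 = 8

8


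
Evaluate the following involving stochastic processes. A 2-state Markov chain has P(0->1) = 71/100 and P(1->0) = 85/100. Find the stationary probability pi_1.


Stationary distribution: pi_0 = p10/(p01+p10), pi_1 = p01/(p01+p10)
p01 = 0.7100, p10 = 0.8500
pi_1 = 0.4551

0.4551


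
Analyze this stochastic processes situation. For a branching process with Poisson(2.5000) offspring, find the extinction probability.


Since mu = 2.5000 > 1, extinction prob q < 1.
Solve s = exp(mu*(s-1)) iteratively.
q = 0.1074

0.1074


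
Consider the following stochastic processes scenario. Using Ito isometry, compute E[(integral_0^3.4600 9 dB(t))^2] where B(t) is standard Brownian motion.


By Ito isometry: E[(int f dB)^2] = int f^2 dt
= 9^2 * 3.4600
= 81 * 3.4600 = 280.2600

280.2600


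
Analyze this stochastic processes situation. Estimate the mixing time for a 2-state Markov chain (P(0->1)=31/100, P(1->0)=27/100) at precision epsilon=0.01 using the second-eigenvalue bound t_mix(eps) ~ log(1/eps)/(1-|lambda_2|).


lambda_2 = |1 - p01 - p10| = |1 - 0.3100 - 0.2700| = 0.4200
t_mix ~ log(1/eps)/(1 - |lambda_2|)
= log(100)/(1 - 0.4200) = 4.6052/0.5800
= 7.9399

7.9399


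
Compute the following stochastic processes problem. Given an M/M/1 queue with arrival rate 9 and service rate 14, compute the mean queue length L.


rho = 9/14 = 0.6429
L = rho/(1-rho)
= 0.6429/0.3571
= 1.8000

1.8000


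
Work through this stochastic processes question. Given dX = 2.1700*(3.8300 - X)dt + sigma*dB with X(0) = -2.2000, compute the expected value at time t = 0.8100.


E[X(t)] = mu + (X(0) - mu)*exp(-theta*t)
= 3.8300 + (-2.2000 - 3.8300)*exp(-2.1700*0.8100)
= 3.8300 + -6.0300 * 0.1724
= 2.7902

2.7902


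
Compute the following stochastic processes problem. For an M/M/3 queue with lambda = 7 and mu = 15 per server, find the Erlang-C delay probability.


a = lambda/mu = 0.4667
rho = a/c = 0.1556
Erlang-C formula applied:
C(c,a) = 0.0126

0.0126


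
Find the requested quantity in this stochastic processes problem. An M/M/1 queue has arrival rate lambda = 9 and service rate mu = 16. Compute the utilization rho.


rho = lambda/mu
= 9/16
= 0.5625

0.5625


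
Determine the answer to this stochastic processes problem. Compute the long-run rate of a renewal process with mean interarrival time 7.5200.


Long-run renewal rate = 1/E(X)
= 1/7.5200
= 0.1330

0.1330


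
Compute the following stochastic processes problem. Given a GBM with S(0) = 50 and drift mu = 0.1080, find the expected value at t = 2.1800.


E[S(t)] = S(0) * exp(mu * t)
= 50 * exp(0.1080 * 2.1800)
= 50 * 1.2655
= 63.2733

63.2733


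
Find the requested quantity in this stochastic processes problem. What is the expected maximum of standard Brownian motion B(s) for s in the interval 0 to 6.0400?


E(max B(s)) = sqrt(2t/pi)
= sqrt(2*6.0400/pi)
= sqrt(3.8452)
= 1.9609

1.9609


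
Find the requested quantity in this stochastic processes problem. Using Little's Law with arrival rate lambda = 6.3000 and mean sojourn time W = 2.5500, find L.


Little's Law: L = lambda * W
= 6.3000 * 2.5500
= 16.0650

16.0650


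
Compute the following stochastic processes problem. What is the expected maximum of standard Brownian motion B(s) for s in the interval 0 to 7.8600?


E(max B(s)) = sqrt(2t/pi)
= sqrt(2*7.8600/pi)
= sqrt(5.0038)
= 2.2369

2.2369


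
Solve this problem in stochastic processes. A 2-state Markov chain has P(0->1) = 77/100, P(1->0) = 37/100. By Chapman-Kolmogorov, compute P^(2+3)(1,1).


P^5 = P^2 * P^3
Computing via matrix multiplication of the transition matrix.
Entry (1,1) of P^5 = 0.6754

0.6754


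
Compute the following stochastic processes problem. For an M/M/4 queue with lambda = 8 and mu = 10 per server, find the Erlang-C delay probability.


a = lambda/mu = 0.8000
rho = a/c = 0.2000
Erlang-C formula applied:
C(c,a) = 0.0096

0.0096


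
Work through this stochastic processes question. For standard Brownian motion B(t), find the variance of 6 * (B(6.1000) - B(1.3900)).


Var(alpha*(B(t)-B(s))) = alpha^2 * (t-s)
= 6^2 * (6.1000 - 1.3900)
= 36 * 4.7100
= 169.5600

169.5600


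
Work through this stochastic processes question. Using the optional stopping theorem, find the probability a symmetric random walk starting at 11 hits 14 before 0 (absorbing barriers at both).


By optional stopping theorem: E(M at tau) = M(0) = 11
P(hit 14)*14 + P(hit 0)*0 = 11
P(hit 14) = (11 - 0)/(14 - 0) = 11/14 = 0.7857

0.7857


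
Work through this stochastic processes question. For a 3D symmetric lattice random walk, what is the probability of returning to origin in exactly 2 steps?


P(return in 2 steps) = P(reverse first step) = 1/(2d)
= 1/6
= 0.1667

0.1667


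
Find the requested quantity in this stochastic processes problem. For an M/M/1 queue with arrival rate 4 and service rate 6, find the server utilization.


rho = lambda/mu
= 4/6
= 0.6667

0.6667


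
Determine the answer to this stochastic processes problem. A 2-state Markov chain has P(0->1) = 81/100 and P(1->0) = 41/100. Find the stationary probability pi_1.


Stationary distribution: pi_0 = p10/(p01+p10), pi_1 = p01/(p01+p10)
p01 = 0.8100, p10 = 0.4100
pi_1 = 0.6639

0.6639


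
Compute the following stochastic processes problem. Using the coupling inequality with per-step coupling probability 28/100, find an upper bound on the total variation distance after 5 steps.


TV distance bound <= (1-delta)^n
= (1 - 0.2800)^5
= 0.7200^5
= 0.1935

0.1935


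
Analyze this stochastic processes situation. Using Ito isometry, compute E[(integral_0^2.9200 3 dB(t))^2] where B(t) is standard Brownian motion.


By Ito isometry: E[(int f dB)^2] = int f^2 dt
= 3^2 * 2.9200
= 9 * 2.9200 = 26.2800

26.2800


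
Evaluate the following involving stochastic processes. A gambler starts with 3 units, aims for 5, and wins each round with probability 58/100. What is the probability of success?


Gambler's ruin formula:
r = q/p = 0.4200/0.5800 = 0.7241
P(win) = (1 - r^i)/(1 - r^N)
= (1 - 0.7241^3)/(1 - 0.7241^5)
= 0.7745

0.7745


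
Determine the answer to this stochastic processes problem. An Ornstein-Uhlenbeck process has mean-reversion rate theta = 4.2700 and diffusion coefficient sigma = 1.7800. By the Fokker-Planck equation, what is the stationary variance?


Stationary variance = sigma^2 / (2*theta)
= 1.7800^2 / (2*4.2700)
= 3.1684 / 8.5400
= 0.3710

0.3710


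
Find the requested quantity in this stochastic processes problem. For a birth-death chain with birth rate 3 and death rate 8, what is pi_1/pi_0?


For birth-death process, pi_n/pi_0 = (lambda/mu)^n
= (3/8)^1
= 0.3750

0.3750


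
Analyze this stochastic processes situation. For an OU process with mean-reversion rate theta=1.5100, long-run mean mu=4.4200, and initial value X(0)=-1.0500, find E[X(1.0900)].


E[X(t)] = mu + (X(0) - mu)*exp(-theta*t)
= 4.4200 + (-1.0500 - 4.4200)*exp(-1.5100*1.0900)
= 4.4200 + -5.4700 * 0.1928
= 3.3652

3.3652


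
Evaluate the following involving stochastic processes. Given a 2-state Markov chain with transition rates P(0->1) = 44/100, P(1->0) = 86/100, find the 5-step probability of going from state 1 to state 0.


Computing P^5 by matrix multiplication.
P = [[0.5600, 0.4400], [0.8600, 0.1400]]
After raising P to the power 5:
P^5(1,0) = 0.6631

0.6631


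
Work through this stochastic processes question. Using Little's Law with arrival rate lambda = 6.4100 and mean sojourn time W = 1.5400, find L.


Little's Law: L = lambda * W
= 6.4100 * 1.5400
= 9.8714

9.8714


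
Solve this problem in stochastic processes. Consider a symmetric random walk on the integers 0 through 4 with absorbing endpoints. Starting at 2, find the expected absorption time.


For symmetric RW on 0,...,N with absorbing barriers, E(i) = i*(N-i)
E(2) = 2 * 2 = 4

4


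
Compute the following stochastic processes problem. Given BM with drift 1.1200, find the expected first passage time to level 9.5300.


Expected first passage time = a/mu
= 9.5300/1.1200
= 8.5089

8.5089


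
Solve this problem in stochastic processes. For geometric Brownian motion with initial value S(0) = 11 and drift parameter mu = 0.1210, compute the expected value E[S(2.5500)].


E[S(t)] = S(0) * exp(mu * t)
= 11 * exp(0.1210 * 2.5500)
= 11 * 1.3614
= 14.9759

14.9759


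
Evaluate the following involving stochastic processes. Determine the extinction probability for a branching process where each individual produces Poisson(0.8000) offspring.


Since mu = 0.8000 <= 1, extinction probability = 1.

1.0000


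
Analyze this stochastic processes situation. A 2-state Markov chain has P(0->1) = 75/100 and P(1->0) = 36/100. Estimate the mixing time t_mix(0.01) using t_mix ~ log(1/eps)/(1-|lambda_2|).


lambda_2 = |1 - p01 - p10| = |1 - 0.7500 - 0.3600| = 0.1100
t_mix ~ log(1/eps)/(1 - |lambda_2|)
= log(100)/(1 - 0.1100) = 4.6052/0.8900
= 5.1743

5.1743


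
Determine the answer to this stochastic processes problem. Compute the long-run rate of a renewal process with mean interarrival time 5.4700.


Long-run renewal rate = 1/E(X)
= 1/5.4700
= 0.1828

0.1828


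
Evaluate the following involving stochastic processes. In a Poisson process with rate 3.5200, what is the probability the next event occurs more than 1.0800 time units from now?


P(X > t) = exp(-lambda * t)
= exp(-3.5200 * 1.0800)
= exp(-3.8016) = 0.0223

0.0223


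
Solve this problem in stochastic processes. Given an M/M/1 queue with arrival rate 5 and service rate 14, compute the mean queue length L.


rho = 5/14 = 0.3571
L = rho/(1-rho)
= 0.3571/0.6429
= 0.5556

0.5556


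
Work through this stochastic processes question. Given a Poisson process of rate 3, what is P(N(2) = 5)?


P(N(t)=k) = (lambda*t)^k * exp(-lambda*t) / k!
lambda*t = 6
= 6^5 * exp(-6) / 5!
= 7776 * 0.0025 / 120
= 0.1606

0.1606


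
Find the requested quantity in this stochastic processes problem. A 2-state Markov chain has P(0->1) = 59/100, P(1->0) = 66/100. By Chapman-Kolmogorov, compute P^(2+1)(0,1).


P^3 = P^2 * P^1
Computing via matrix multiplication of the transition matrix.
Entry (0,1) of P^3 = 0.4794

0.4794


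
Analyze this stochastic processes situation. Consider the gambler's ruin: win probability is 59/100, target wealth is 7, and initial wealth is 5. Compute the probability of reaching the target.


Gambler's ruin formula:
r = q/p = 0.4100/0.5900 = 0.6949
P(win) = (1 - r^i)/(1 - r^N)
= (1 - 0.6949^5)/(1 - 0.6949^7)
= 0.9091

0.9091


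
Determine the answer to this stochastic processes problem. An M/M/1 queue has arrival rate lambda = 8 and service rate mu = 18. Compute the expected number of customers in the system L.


rho = 8/18 = 0.4444
L = rho/(1-rho)
= 0.4444/0.5556
= 0.8000

0.8000


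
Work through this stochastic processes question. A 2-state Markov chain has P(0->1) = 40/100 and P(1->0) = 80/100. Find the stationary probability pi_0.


Stationary distribution: pi_0 = p10/(p01+p10), pi_1 = p01/(p01+p10)
p01 = 0.4000, p10 = 0.8000
pi_0 = 0.6667

0.6667


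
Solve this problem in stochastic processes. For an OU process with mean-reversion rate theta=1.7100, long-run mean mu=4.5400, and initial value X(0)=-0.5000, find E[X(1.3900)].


E[X(t)] = mu + (X(0) - mu)*exp(-theta*t)
= 4.5400 + (-0.5000 - 4.5400)*exp(-1.7100*1.3900)
= 4.5400 + -5.0400 * 0.0928
= 4.0721

4.0721


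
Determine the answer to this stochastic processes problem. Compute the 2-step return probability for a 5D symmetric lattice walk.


P(return in 2 steps) = P(reverse first step) = 1/(2d)
= 1/10
= 0.1000

0.1000


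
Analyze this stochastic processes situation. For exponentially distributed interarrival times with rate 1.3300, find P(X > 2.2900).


P(X > t) = exp(-lambda * t)
= exp(-1.3300 * 2.2900)
= exp(-3.0457) = 0.0476

0.0476


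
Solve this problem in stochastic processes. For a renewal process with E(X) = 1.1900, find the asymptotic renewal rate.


Long-run renewal rate = 1/E(X)
= 1/1.1900
= 0.8403

0.8403


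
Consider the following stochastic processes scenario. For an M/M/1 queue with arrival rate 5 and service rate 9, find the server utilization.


rho = lambda/mu
= 5/9
= 0.5556

0.5556


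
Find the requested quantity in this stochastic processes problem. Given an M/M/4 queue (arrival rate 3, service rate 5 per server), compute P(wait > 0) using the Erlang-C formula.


a = lambda/mu = 0.6000
rho = a/c = 0.1500
Erlang-C formula applied:
C(c,a) = 0.0035

0.0035


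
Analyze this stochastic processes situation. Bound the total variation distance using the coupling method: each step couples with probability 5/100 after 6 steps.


TV distance bound <= (1-delta)^n
= (1 - 0.0500)^6
= 0.9500^6
= 0.7351

0.7351


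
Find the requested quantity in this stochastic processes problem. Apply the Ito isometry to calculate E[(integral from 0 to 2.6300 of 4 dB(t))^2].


By Ito isometry: E[(int f dB)^2] = int f^2 dt
= 4^2 * 2.6300
= 16 * 2.6300 = 42.0800

42.0800


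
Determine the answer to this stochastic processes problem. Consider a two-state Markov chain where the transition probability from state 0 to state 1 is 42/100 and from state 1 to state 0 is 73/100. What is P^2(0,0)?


Computing P^2 by matrix multiplication.
P = [[0.5800, 0.4200], [0.7300, 0.2700]]
After raising P to the power 2:
P^2(0,0) = 0.6430

0.6430


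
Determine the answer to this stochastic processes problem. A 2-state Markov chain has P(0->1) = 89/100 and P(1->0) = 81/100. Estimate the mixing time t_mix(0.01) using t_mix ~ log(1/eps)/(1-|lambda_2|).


lambda_2 = |1 - p01 - p10| = |1 - 0.8900 - 0.8100| = 0.7000
t_mix ~ log(1/eps)/(1 - |lambda_2|)
= log(100)/(1 - 0.7000) = 4.6052/0.3000
= 15.3506

15.3506


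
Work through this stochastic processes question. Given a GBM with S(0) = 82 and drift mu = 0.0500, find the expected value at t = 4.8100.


E[S(t)] = S(0) * exp(mu * t)
= 82 * exp(0.0500 * 4.8100)
= 82 * 1.2719
= 104.2946

104.2946


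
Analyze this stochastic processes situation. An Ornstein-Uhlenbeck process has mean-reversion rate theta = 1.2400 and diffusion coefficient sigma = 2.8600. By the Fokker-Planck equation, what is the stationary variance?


Stationary variance = sigma^2 / (2*theta)
= 2.8600^2 / (2*1.2400)
= 8.1796 / 2.4800
= 3.2982

3.2982


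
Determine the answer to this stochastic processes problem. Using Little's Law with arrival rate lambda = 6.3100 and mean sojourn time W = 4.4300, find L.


Little's Law: L = lambda * W
= 6.3100 * 4.4300
= 27.9533

27.9533


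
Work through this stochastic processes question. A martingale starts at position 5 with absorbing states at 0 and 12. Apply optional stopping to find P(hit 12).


By optional stopping theorem: E(M at tau) = M(0) = 5
P(hit 12)*12 + P(hit 0)*0 = 5
P(hit 12) = (5 - 0)/(12 - 0) = 5/12 = 0.4167

0.4167


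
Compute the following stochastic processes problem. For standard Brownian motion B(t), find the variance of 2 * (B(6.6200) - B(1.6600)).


Var(alpha*(B(t)-B(s))) = alpha^2 * (t-s)
= 2^2 * (6.6200 - 1.6600)
= 4 * 4.9600
= 19.8400

19.8400


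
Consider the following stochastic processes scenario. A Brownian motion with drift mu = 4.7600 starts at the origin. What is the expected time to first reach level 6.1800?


Expected first passage time = a/mu
= 6.1800/4.7600
= 1.2983

1.2983


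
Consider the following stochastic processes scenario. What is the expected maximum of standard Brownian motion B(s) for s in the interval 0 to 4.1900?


E(max B(s)) = sqrt(2t/pi)
= sqrt(2*4.1900/pi)
= sqrt(2.6674)
= 1.6332

1.6332


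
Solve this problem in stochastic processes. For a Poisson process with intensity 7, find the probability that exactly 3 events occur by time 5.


P(N(t)=k) = (lambda*t)^k * exp(-lambda*t) / k!
lambda*t = 35
= 35^3 * exp(-35) / 3!
= 42875 * 6.3051e-16 / 6
= 4.5055e-12

4.5055e-12


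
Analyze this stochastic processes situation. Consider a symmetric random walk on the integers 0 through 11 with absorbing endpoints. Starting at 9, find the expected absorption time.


For symmetric RW on 0,...,N with absorbing barriers, E(i) = i*(N-i)
E(9) = 9 * 2 = 18

18


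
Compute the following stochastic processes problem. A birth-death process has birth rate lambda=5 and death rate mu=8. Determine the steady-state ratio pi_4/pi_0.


For birth-death process, pi_n/pi_0 = (lambda/mu)^n
= (5/8)^4
= 0.1526

0.1526


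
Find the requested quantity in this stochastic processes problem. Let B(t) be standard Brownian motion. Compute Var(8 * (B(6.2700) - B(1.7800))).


Var(alpha*(B(t)-B(s))) = alpha^2 * (t-s)
= 8^2 * (6.2700 - 1.7800)
= 64 * 4.4900
= 287.3600

287.3600


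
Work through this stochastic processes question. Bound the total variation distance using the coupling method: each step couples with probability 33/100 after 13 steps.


TV distance bound <= (1-delta)^n
= (1 - 0.3300)^13
= 0.6700^13
= 0.0055

0.0055


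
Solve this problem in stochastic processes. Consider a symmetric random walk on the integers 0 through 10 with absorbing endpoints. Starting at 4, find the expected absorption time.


For symmetric RW on 0,...,N with absorbing barriers, E(i) = i*(N-i)
E(4) = 4 * 6 = 24

24


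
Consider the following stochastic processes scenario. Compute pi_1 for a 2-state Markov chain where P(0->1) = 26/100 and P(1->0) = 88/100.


Stationary distribution: pi_0 = p10/(p01+p10), pi_1 = p01/(p01+p10)
p01 = 0.2600, p10 = 0.8800
pi_1 = 0.2281

0.2281


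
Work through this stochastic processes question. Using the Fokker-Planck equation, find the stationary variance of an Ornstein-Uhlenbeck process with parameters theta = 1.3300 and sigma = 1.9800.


Stationary variance = sigma^2 / (2*theta)
= 1.9800^2 / (2*1.3300)
= 3.9204 / 2.6600
= 1.4738

1.4738


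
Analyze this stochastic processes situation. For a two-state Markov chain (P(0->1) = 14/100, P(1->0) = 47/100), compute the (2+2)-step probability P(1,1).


P^4 = P^2 * P^2
Computing via matrix multiplication of the transition matrix.
Entry (1,1) of P^4 = 0.2473

0.2473


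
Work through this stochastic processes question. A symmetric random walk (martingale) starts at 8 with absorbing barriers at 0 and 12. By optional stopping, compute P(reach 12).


By optional stopping theorem: E(M at tau) = M(0) = 8
P(hit 12)*12 + P(hit 0)*0 = 8
P(hit 12) = (8 - 0)/(12 - 0) = 2/3 = 0.6667

0.6667


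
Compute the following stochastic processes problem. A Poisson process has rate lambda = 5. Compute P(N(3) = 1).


P(N(t)=k) = (lambda*t)^k * exp(-lambda*t) / k!
lambda*t = 15
= 15^1 * exp(-15) / 1!
= 15 * 3.0590e-07 / 1
= 4.5885e-06

4.5885e-06


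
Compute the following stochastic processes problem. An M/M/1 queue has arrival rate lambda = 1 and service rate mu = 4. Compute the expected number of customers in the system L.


rho = 1/4 = 0.2500
L = rho/(1-rho)
= 0.2500/0.7500
= 0.3333

0.3333


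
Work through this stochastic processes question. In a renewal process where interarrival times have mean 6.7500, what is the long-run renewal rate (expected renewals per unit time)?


Long-run renewal rate = 1/E(X)
= 1/6.7500
= 0.1481

0.1481


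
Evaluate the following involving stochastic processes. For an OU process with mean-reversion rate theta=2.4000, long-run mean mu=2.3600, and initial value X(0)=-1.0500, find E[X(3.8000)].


E[X(t)] = mu + (X(0) - mu)*exp(-theta*t)
= 2.3600 + (-1.0500 - 2.3600)*exp(-2.4000*3.8000)
= 2.3600 + -3.4100 * 1.0945e-04
= 2.3596

2.3596


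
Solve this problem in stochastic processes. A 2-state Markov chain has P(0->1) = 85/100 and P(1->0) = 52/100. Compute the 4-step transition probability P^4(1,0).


Computing P^4 by matrix multiplication.
P = [[0.1500, 0.8500], [0.5200, 0.4800]]
After raising P to the power 4:
P^4(1,0) = 0.3724

0.3724


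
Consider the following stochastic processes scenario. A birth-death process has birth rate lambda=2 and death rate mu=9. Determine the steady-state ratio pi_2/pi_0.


For birth-death process, pi_n/pi_0 = (lambda/mu)^n
= (2/9)^2
= 0.0494

0.0494


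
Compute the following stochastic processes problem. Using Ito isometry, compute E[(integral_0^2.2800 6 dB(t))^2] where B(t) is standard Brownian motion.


By Ito isometry: E[(int f dB)^2] = int f^2 dt
= 6^2 * 2.2800
= 36 * 2.2800 = 82.0800

82.0800


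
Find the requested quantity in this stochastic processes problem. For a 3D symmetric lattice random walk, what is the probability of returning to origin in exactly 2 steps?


P(return in 2 steps) = P(reverse first step) = 1/(2d)
= 1/6
= 0.1667

0.1667


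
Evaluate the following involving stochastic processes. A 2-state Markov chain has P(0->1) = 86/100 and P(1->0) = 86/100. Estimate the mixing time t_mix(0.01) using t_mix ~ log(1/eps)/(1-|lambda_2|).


lambda_2 = |1 - p01 - p10| = |1 - 0.8600 - 0.8600| = 0.7200
t_mix ~ log(1/eps)/(1 - |lambda_2|)
= log(100)/(1 - 0.7200) = 4.6052/0.2800
= 16.4470

16.4470


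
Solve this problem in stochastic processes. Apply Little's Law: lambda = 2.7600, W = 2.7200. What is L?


Little's Law: L = lambda * W
= 2.7600 * 2.7200
= 7.5072

7.5072


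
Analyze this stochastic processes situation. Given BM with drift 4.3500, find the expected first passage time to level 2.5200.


Expected first passage time = a/mu
= 2.5200/4.3500
= 0.5793

0.5793


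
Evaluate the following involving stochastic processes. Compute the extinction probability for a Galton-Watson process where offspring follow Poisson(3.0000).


Since mu = 3.0000 > 1, extinction prob q < 1.
Solve s = exp(mu*(s-1)) iteratively.
q = 0.0595

0.0595


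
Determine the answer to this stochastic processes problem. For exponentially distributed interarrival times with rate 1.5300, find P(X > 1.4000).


P(X > t) = exp(-lambda * t)
= exp(-1.5300 * 1.4000)
= exp(-2.1420) = 0.1174

0.1174


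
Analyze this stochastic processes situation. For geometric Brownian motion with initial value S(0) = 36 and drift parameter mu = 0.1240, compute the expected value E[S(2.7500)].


E[S(t)] = S(0) * exp(mu * t)
= 36 * exp(0.1240 * 2.7500)
= 36 * 1.4064
= 50.6287

50.6287


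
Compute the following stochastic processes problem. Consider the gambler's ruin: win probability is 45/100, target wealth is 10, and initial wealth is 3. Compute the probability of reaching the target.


Gambler's ruin formula:
r = q/p = 0.5500/0.4500 = 1.2222
P(win) = (1 - r^i)/(1 - r^N)
= (1 - 1.2222^3)/(1 - 1.2222^10)
= 0.1283

0.1283


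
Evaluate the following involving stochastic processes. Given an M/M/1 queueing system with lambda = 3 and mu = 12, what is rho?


rho = lambda/mu
= 3/12
= 0.2500

0.2500


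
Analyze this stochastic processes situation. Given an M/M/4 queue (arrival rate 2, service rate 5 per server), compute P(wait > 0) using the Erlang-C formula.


a = lambda/mu = 0.4000
rho = a/c = 0.1000
Erlang-C formula applied:
C(c,a) = 7.9444e-04

7.9444e-04


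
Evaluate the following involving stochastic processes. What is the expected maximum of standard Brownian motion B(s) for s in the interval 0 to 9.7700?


E(max B(s)) = sqrt(2t/pi)
= sqrt(2*9.7700/pi)
= sqrt(6.2198)
= 2.4939

2.4939


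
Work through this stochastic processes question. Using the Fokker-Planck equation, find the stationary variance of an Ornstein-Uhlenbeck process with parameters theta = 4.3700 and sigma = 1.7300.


Stationary variance = sigma^2 / (2*theta)
= 1.7300^2 / (2*4.3700)
= 2.9929 / 8.7400
= 0.3424

0.3424


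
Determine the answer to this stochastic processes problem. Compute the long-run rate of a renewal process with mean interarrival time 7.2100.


Long-run renewal rate = 1/E(X)
= 1/7.2100
= 0.1387

0.1387


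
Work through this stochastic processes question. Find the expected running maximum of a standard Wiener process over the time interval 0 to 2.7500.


E(max B(s)) = sqrt(2t/pi)
= sqrt(2*2.7500/pi)
= sqrt(1.7507)
= 1.3231

1.3231


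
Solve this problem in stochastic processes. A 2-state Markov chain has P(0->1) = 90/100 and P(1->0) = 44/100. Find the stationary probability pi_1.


Stationary distribution: pi_0 = p10/(p01+p10), pi_1 = p01/(p01+p10)
p01 = 0.9000, p10 = 0.4400
pi_1 = 0.6716

0.6716


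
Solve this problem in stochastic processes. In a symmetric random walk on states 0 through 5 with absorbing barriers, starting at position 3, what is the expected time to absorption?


For symmetric RW on 0,...,N with absorbing barriers, E(i) = i*(N-i)
E(3) = 3 * 2 = 6

6


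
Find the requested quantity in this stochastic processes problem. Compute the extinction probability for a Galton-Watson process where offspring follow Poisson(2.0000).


Since mu = 2.0000 > 1, extinction prob q < 1.
Solve s = exp(mu*(s-1)) iteratively.
q = 0.2032

0.2032


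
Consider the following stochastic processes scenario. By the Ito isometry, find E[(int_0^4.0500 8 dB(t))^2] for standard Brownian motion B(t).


By Ito isometry: E[(int f dB)^2] = int f^2 dt
= 8^2 * 4.0500
= 64 * 4.0500 = 259.2000

259.2000


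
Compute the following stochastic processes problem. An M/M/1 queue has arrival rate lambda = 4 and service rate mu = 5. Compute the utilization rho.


rho = lambda/mu
= 4/5
= 0.8000

0.8000


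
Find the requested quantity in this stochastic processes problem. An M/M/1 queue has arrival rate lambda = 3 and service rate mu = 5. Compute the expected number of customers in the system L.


rho = 3/5 = 0.6000
L = rho/(1-rho)
= 0.6000/0.4000
= 1.5000

1.5000


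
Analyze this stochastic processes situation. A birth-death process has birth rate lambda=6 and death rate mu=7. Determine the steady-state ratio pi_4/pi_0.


For birth-death process, pi_n/pi_0 = (lambda/mu)^n
= (6/7)^4
= 0.5398

0.5398


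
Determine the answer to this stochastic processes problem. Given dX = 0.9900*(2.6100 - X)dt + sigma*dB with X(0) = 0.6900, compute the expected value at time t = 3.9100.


E[X(t)] = mu + (X(0) - mu)*exp(-theta*t)
= 2.6100 + (0.6900 - 2.6100)*exp(-0.9900*3.9100)
= 2.6100 + -1.9200 * 0.0208
= 2.5700

2.5700


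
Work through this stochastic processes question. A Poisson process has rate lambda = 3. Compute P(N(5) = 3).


P(N(t)=k) = (lambda*t)^k * exp(-lambda*t) / k!
lambda*t = 15
= 15^3 * exp(-15) / 3!
= 3375 * 3.0590e-07 / 6
= 1.7207e-04

1.7207e-04


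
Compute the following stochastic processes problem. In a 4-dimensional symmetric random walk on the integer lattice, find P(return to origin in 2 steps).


P(return in 2 steps) = P(reverse first step) = 1/(2d)
= 1/8
= 0.1250

0.1250


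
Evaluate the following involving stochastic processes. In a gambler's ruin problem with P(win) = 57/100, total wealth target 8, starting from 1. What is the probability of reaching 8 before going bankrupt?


Gambler's ruin formula:
r = q/p = 0.4300/0.5700 = 0.7544
P(win) = (1 - r^i)/(1 - r^N)
= (1 - 0.7544^1)/(1 - 0.7544^8)
= 0.2744

0.2744


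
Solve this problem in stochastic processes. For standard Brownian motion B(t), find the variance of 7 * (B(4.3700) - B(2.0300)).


Var(alpha*(B(t)-B(s))) = alpha^2 * (t-s)
= 7^2 * (4.3700 - 2.0300)
= 49 * 2.3400
= 114.6600

114.6600


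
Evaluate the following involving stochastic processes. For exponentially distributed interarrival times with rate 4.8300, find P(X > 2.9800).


P(X > t) = exp(-lambda * t)
= exp(-4.8300 * 2.9800)
= exp(-14.3934) = 5.6108e-07

5.6108e-07


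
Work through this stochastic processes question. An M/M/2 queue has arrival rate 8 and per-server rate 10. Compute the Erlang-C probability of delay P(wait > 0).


a = lambda/mu = 0.8000
rho = a/c = 0.4000
Erlang-C formula applied:
C(c,a) = 0.2286

0.2286


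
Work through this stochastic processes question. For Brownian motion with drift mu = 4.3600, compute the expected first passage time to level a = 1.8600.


Expected first passage time = a/mu
= 1.8600/4.3600
= 0.4266

0.4266


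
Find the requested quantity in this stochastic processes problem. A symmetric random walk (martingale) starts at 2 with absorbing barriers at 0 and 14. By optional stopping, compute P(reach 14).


By optional stopping theorem: E(M at tau) = M(0) = 2
P(hit 14)*14 + P(hit 0)*0 = 2
P(hit 14) = (2 - 0)/(14 - 0) = 1/7 = 0.1429

0.1429


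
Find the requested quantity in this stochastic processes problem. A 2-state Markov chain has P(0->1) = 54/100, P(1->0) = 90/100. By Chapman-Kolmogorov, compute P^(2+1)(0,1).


P^3 = P^2 * P^1
Computing via matrix multiplication of the transition matrix.
Entry (0,1) of P^3 = 0.4069

0.4069


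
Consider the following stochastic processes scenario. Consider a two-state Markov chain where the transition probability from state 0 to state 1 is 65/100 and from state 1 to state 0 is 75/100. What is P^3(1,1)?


Computing P^3 by matrix multiplication.
P = [[0.3500, 0.6500], [0.7500, 0.2500]]
After raising P to the power 3:
P^3(1,1) = 0.4300

0.4300


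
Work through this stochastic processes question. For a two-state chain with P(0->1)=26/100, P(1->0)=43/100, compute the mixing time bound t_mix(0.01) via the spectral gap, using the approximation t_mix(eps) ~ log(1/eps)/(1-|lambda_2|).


lambda_2 = |1 - p01 - p10| = |1 - 0.2600 - 0.4300| = 0.3100
t_mix ~ log(1/eps)/(1 - |lambda_2|)
= log(100)/(1 - 0.3100) = 4.6052/0.6900
= 6.6742

6.6742


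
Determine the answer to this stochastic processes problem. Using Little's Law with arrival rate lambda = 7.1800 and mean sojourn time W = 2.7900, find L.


Little's Law: L = lambda * W
= 7.1800 * 2.7900
= 20.0322

20.0322


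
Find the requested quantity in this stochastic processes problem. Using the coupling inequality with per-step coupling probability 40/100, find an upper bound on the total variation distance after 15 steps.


TV distance bound <= (1-delta)^n
= (1 - 0.4000)^15
= 0.6000^15
= 4.7018e-04

4.7018e-04


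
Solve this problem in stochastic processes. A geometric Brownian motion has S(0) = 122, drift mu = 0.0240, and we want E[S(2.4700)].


E[S(t)] = S(0) * exp(mu * t)
= 122 * exp(0.0240 * 2.4700)
= 122 * 1.0611
= 129.4508

129.4508


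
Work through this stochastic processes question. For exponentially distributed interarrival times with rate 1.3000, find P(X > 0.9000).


P(X > t) = exp(-lambda * t)
= exp(-1.3000 * 0.9000)
= exp(-1.1700) = 0.3104

0.3104


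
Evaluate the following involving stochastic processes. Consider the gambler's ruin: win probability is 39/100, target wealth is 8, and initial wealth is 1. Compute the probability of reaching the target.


Gambler's ruin formula:
r = q/p = 0.6100/0.3900 = 1.5641
P(win) = (1 - r^i)/(1 - r^N)
= (1 - 1.5641^1)/(1 - 1.5641^8)
= 0.0162

0.0162


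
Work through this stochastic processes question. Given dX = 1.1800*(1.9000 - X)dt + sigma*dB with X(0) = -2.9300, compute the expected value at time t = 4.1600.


E[X(t)] = mu + (X(0) - mu)*exp(-theta*t)
= 1.9000 + (-2.9300 - 1.9000)*exp(-1.1800*4.1600)
= 1.9000 + -4.8300 * 0.0074
= 1.8643

1.8643


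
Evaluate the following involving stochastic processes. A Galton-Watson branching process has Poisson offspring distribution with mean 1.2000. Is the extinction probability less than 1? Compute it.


Since mu = 1.2000 > 1, extinction prob q < 1.
Solve s = exp(mu*(s-1)) iteratively.
q = 0.6863

0.6863


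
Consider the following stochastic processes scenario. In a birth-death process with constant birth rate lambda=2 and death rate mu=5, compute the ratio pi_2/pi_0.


For birth-death process, pi_n/pi_0 = (lambda/mu)^n
= (2/5)^2
= 0.1600

0.1600


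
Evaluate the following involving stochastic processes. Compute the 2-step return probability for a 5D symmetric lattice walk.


P(return in 2 steps) = P(reverse first step) = 1/(2d)
= 1/10
= 0.1000

0.1000


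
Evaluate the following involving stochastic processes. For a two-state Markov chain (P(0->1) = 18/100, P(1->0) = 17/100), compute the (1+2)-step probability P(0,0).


P^3 = P^1 * P^2
Computing via matrix multiplication of the transition matrix.
Entry (0,0) of P^3 = 0.6270

0.6270


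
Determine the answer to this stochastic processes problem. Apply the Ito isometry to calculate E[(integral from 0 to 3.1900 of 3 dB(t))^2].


By Ito isometry: E[(int f dB)^2] = int f^2 dt
= 3^2 * 3.1900
= 9 * 3.1900 = 28.7100

28.7100


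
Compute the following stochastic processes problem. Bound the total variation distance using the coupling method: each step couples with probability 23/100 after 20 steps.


TV distance bound <= (1-delta)^n
= (1 - 0.2300)^20
= 0.7700^20
= 0.0054

0.0054


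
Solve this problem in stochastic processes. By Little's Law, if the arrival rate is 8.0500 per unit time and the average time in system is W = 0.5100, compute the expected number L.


Little's Law: L = lambda * W
= 8.0500 * 0.5100
= 4.1055

4.1055


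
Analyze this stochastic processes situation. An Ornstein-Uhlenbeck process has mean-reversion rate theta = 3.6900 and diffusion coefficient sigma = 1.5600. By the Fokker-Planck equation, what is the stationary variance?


Stationary variance = sigma^2 / (2*theta)
= 1.5600^2 / (2*3.6900)
= 2.4336 / 7.3800
= 0.3298

0.3298


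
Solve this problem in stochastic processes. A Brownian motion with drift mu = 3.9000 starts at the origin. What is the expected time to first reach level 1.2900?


Expected first passage time = a/mu
= 1.2900/3.9000
= 0.3308

0.3308


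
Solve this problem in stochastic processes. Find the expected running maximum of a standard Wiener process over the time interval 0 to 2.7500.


E(max B(s)) = sqrt(2t/pi)
= sqrt(2*2.7500/pi)
= sqrt(1.7507)
= 1.3231

1.3231


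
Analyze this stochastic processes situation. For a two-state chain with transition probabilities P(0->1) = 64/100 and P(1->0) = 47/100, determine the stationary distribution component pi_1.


Stationary distribution: pi_0 = p10/(p01+p10), pi_1 = p01/(p01+p10)
p01 = 0.6400, p10 = 0.4700
pi_1 = 0.5766

0.5766


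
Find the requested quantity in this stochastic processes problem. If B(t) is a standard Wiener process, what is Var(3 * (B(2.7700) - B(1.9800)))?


Var(alpha*(B(t)-B(s))) = alpha^2 * (t-s)
= 3^2 * (2.7700 - 1.9800)
= 9 * 0.7900
= 7.1100

7.1100


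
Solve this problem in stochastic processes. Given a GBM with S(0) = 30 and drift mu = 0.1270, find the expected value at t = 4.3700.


E[S(t)] = S(0) * exp(mu * t)
= 30 * exp(0.1270 * 4.3700)
= 30 * 1.7419
= 52.2577

52.2577


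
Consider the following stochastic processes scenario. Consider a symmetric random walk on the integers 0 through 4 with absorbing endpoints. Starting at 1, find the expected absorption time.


For symmetric RW on 0,...,N with absorbing barriers, E(i) = i*(N-i)
E(1) = 1 * 3 = 3

3


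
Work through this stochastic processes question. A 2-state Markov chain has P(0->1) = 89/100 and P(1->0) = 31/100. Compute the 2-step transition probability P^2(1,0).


Computing P^2 by matrix multiplication.
P = [[0.1100, 0.8900], [0.3100, 0.6900]]
After raising P to the power 2:
P^2(1,0) = 0.2480

0.2480


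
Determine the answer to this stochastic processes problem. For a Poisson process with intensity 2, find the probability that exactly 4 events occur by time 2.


P(N(t)=k) = (lambda*t)^k * exp(-lambda*t) / k!
lambda*t = 4
= 4^4 * exp(-4) / 4!
= 256 * 0.0183 / 24
= 0.1954

0.1954


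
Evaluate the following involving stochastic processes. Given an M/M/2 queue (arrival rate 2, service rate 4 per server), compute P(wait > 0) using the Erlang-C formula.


a = lambda/mu = 0.5000
rho = a/c = 0.2500
Erlang-C formula applied:
C(c,a) = 0.1000

0.1000


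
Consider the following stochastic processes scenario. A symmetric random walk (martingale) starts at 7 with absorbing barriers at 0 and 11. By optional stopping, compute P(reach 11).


By optional stopping theorem: E(M at tau) = M(0) = 7
P(hit 11)*11 + P(hit 0)*0 = 7
P(hit 11) = (7 - 0)/(11 - 0) = 7/11 = 0.6364

0.6364


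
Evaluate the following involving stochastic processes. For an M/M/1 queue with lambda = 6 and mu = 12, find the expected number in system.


rho = 6/12 = 0.5000
L = rho/(1-rho)
= 0.5000/0.5000
= 1.0000

1.0000


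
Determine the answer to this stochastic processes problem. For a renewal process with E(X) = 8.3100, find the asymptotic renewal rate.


Long-run renewal rate = 1/E(X)
= 1/8.3100
= 0.1203

0.1203


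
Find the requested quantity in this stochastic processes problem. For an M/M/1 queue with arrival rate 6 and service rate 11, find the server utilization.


rho = lambda/mu
= 6/11
= 0.5455

0.5455


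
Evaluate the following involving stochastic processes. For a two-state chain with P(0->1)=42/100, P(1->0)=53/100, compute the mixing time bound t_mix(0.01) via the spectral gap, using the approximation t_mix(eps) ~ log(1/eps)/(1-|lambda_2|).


lambda_2 = |1 - p01 - p10| = |1 - 0.4200 - 0.5300| = 0.0500
t_mix ~ log(1/eps)/(1 - |lambda_2|)
= log(100)/(1 - 0.0500) = 4.6052/0.9500
= 4.8475

4.8475


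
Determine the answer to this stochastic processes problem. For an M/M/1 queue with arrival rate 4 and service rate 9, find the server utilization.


rho = lambda/mu
= 4/9
= 0.4444

0.4444
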